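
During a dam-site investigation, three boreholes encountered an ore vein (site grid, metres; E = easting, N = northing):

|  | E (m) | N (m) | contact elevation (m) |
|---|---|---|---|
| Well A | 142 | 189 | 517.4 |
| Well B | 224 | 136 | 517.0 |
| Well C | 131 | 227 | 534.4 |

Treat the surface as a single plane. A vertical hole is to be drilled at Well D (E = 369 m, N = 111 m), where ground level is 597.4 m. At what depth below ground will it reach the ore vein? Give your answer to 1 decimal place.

Two edge vectors: Well A→Well B = (82, -53, -0.4), Well A→Well C = (-11, 38, 17).
Normal n = (Well A→Well B) × (Well A→Well C) = (-885.8, -1389.6, 2533).
So ∂z/∂E = −n_x/n_z = 0.34970 and ∂z/∂N = −n_y/n_z = 0.54860.
Intercept c from Well A: 517.4 − 49.66 − 103.69 = 364.06.
At (369, 111): z_contact = 129.04 + 60.89 + 364.06 = 553.99 m.
Depth below ground = 597.4 − 553.99 = 43.4 m.

43.4 m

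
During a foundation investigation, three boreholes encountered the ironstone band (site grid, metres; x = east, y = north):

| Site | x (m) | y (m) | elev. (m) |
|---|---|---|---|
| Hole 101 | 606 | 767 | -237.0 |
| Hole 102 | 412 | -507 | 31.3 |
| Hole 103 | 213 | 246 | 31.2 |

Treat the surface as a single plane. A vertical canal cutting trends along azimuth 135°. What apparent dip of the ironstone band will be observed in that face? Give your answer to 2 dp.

14.72°

Two edge vectors: Hole 101→Hole 102 = (-194, -1274, 268.3), Hole 101→Hole 103 = (-393, -521, 268.2).
Normal n = (Hole 101→Hole 102) × (Hole 101→Hole 103) = (-201902.5, -53411.1, -399608).
So ∂z/∂x = −n_x/n_z = −0.50525 and ∂z/∂y = −n_y/n_z = −0.13366.
Unit vector along 135° is (sin 135°, cos 135°) = (0.7071, -0.7071).
Slope in that direction = a·(0.7071) + b·(-0.7071) = −0.26276.
Apparent dip = arctan|0.26276| = 14.72° (true dip is 27.6°, so apparent ≤ true as expected).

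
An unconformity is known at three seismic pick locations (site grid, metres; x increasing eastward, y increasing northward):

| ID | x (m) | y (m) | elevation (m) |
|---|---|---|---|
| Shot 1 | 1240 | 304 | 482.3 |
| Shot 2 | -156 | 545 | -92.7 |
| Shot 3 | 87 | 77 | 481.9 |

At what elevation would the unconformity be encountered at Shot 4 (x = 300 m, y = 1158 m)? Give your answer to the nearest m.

-675 m

Two edge vectors: Shot 1→Shot 2 = (-1396, 241, -575), Shot 1→Shot 3 = (-1153, -227, -0.4).
Normal n = (Shot 1→Shot 2) × (Shot 1→Shot 3) = (-130621.4, 662416.6, 594765).
So ∂z/∂x = −n_x/n_z = 0.21962 and ∂z/∂y = −n_y/n_z = −1.11375.
Intercept c from Shot 1: 482.3 − 272.33 + 338.58 = 548.55.
At (300, 1158): z = 65.9 − 1289.7 + 548.55 = -675.3 m.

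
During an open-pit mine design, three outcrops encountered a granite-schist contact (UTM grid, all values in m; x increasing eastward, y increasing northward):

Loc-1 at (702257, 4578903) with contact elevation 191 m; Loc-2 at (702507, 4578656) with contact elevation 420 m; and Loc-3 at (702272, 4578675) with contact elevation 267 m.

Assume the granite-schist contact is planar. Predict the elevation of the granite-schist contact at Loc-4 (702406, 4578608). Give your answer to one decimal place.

370.6 m

Let the plane be z = a·x + b·y + c.
Loc-2−Loc-1: 250a − 247b = 229;  Loc-3−Loc-1: 15a − 228b = 76.
Solving gives a = 0.627450980, b = −0.292053664.
Then c = 191 − a·702257 − b·4578903 = 896844.55.
At (702406, 4578608): z = 440725.3 − 1337199.2 + 896844.55 = 370.6 m.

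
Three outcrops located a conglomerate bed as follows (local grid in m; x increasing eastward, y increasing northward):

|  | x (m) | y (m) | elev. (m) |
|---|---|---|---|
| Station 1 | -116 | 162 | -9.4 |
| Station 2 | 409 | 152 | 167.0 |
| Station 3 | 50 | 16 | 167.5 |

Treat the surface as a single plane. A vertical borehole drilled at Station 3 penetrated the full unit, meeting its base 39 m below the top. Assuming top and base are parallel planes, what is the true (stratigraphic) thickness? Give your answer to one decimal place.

28.9 m

Two edge vectors: Station 1→Station 2 = (525, -10, 176.4), Station 1→Station 3 = (166, -146, 176.9).
Normal n = (Station 1→Station 2) × (Station 1→Station 3) = (23985.4, -63590.1, -74990).
So ∂z/∂x = −n_x/n_z = 0.31985 and ∂z/∂y = −n_y/n_z = −0.84798.
|∇z| = √(a²+b²) = 0.90630, so dip δ = arctan(0.90630) = 42.19°.
True thickness = vertical thickness × cos δ = 39 × cos 42.19° = 28.9 m.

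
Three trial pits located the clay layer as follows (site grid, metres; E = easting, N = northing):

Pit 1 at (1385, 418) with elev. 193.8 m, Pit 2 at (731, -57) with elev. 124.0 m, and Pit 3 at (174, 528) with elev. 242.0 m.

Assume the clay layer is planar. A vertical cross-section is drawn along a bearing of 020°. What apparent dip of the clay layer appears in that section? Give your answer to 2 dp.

Let the plane be z = a·E + b·N + c.
Pit 2−Pit 1: −654a − 475b = −69.8;  Pit 3−Pit 1: −1211a + 110b = 48.2.
Solving gives a = −0.02351, b = 0.17932.
Unit vector along 020° is (sin 20°, cos 20°) = (0.3420, 0.9397).
Slope in that direction = a·(0.3420) + b·(0.9397) = 0.16047.
Apparent dip = arctan|0.16047| = 9.12° (true dip is 10.3°, so apparent ≤ true as expected).

9.12°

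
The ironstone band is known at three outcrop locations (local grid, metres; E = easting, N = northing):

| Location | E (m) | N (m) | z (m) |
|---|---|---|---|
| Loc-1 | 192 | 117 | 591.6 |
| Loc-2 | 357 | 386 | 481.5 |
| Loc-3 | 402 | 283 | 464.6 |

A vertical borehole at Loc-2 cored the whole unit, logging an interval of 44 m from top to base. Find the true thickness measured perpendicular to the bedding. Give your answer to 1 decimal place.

38.5 m

Two edge vectors: Loc-1→Loc-2 = (165, 269, -110.1), Loc-1→Loc-3 = (210, 166, -127).
Normal n = (Loc-1→Loc-2) × (Loc-1→Loc-3) = (-15886.4, -2166, -29100).
So ∂z/∂E = −n_x/n_z = −0.54592 and ∂z/∂N = −n_y/n_z = −0.07443.
|∇z| = √(a²+b²) = 0.55098, so dip δ = arctan(0.55098) = 28.85°.
True thickness = vertical thickness × cos δ = 44 × cos 28.85° = 38.5 m.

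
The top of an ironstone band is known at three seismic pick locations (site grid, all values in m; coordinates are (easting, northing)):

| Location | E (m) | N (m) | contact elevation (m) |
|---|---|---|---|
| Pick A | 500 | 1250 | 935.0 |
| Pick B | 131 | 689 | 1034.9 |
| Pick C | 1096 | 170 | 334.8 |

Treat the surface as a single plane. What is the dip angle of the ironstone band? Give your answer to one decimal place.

32.8°

Let the plane be z = a·E + b·N + c.
Pick B−Pick A: −369a − 561b = 99.9;  Pick C−Pick A: 596a − 1080b = −600.2.
Solving gives a = −0.60666, b = 0.22096.
Gradient magnitude |∇z| = √(a² + b²) = √(0.36803 + 0.04882) = 0.64564.
True dip = arctan(0.64564) = 32.8°, dipping toward ESE (azimuth ≈ 110°).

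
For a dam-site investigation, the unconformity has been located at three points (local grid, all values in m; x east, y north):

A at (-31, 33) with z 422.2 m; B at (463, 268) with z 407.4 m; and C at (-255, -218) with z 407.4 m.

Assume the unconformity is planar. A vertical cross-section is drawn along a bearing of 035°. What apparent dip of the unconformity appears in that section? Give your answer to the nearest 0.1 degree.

3.7°

Two edge vectors: A→B = (494, 235, -14.8), A→C = (-224, -251, -14.8).
Normal n = (A→B) × (A→C) = (-7192.8, 10626.4, -71354).
So ∂z/∂x = −n_x/n_z = −0.10080 and ∂z/∂y = −n_y/n_z = 0.14893.
Unit vector along 035° is (sin 35°, cos 35°) = (0.5736, 0.8192).
Slope in that direction = a·(0.5736) + b·(0.8192) = 0.06417.
Apparent dip = arctan|0.06417| = 3.7° (true dip is 10.2°, so apparent ≤ true as expected).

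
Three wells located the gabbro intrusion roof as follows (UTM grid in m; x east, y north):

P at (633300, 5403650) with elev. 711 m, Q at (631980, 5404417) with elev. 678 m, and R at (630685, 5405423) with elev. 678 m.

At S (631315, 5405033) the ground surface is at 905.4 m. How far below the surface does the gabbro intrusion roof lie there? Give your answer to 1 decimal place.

Two edge vectors: P→Q = (-1320, 767, -33), P→R = (-2615, 1773, -33).
Normal n = (P→Q) × (P→R) = (33198, 42735, -334655).
So ∂z/∂x = −n_x/n_z = 0.099200669 and ∂z/∂y = −n_y/n_z = 0.127698675.
Intercept c from P: 711 − 62823.78 − 690038.94 = −752151.73.
At (631315, 5405033): z_contact = 62626.87 + 690215.55 − 752151.73 = 690.69 m.
Depth below ground = 905.4 − 690.69 = 214.7 m.

214.7 m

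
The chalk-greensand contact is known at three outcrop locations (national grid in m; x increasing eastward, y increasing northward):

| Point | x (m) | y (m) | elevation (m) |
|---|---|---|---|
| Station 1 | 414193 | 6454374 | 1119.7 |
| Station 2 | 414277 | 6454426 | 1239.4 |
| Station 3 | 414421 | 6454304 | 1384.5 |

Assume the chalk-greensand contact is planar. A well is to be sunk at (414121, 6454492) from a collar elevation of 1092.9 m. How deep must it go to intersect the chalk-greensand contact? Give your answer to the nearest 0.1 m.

Let the plane be z = a·x + b·y + c.
Station 2−Station 1: 84a + 52b = 119.7;  Station 3−Station 1: 228a − 70b = 264.8.
Solving gives a = 1.248793415, b = 0.284641407.
Then c = 1119.7 − a·414193 − b·6454374 = −2353303.89.
At (414121, 6454492): z_contact = 517151.58 + 1837215.69 − 2353303.89 = 1063.37 m.
Depth below ground = 1092.9 − 1063.37 = 29.5 m.

29.5 m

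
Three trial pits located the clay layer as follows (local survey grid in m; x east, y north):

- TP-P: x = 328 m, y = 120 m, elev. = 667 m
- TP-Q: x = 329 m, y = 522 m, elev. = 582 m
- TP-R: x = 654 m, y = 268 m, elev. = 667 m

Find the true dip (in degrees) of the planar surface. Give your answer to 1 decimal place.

Two edge vectors: TP-P→TP-Q = (1, 402, -85), TP-P→TP-R = (326, 148, 0).
Normal n = (TP-P→TP-Q) × (TP-P→TP-R) = (12580, -27710, -130904).
So ∂z/∂x = −n_x/n_z = 0.09610 and ∂z/∂y = −n_y/n_z = −0.21168.
Gradient magnitude |∇z| = √(a² + b²) = √(0.00924 + 0.04481) = 0.23247.
True dip = arctan(0.23247) = 13.1°, dipping toward NNW (azimuth ≈ 336°).

13.1°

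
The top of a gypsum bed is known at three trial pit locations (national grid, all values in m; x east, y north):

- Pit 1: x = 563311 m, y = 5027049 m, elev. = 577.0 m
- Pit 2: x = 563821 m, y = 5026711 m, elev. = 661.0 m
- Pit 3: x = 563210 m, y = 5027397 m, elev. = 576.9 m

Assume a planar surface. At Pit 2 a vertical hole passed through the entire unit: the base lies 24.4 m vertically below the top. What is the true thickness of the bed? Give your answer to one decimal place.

Two edge vectors: Pit 1→Pit 2 = (510, -338, 84), Pit 1→Pit 3 = (-101, 348, -0.1).
Normal n = (Pit 1→Pit 2) × (Pit 1→Pit 3) = (-29198.2, -8433, 143342).
So ∂z/∂x = −n_x/n_z = 0.20370 and ∂z/∂y = −n_y/n_z = 0.05883.
|∇z| = √(a²+b²) = 0.21202, so dip δ = arctan(0.21202) = 11.97°.
True thickness = vertical thickness × cos δ = 24.4 × cos 11.97° = 23.9 m.

23.9 m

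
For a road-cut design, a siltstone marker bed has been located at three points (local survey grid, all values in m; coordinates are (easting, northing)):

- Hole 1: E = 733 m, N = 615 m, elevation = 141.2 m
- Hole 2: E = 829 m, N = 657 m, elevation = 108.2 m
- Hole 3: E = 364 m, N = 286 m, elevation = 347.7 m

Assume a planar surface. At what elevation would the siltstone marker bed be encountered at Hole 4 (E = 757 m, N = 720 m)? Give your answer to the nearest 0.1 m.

88.0 m

Let the plane be z = a·E + b·N + c.
Hole 2−Hole 1: 96a + 42b = −33;  Hole 3−Hole 1: −369a − 329b = 206.5.
Solving gives a = −0.13577, b = −0.47538.
Then c = 141.2 − a·733 − b·615 = 533.08.
At (757, 720): z = −102.8 − 342.3 + 533.08 = 88.0 m.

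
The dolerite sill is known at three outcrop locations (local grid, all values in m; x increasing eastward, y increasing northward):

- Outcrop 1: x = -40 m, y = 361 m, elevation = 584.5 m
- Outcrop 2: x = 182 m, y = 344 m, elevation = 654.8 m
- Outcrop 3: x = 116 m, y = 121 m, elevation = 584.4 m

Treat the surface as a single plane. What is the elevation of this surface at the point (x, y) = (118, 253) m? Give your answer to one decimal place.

613.7 m

Let the plane be z = a·x + b·y + c.
Outcrop 2−Outcrop 1: 222a − 17b = 70.3;  Outcrop 3−Outcrop 1: 156a − 240b = −0.1.
Solving gives a = 0.33329, b = 0.21705.
Then c = 584.5 − a·-40 − b·361 = 519.48.
At (118, 253): z = 39.3 + 54.9 + 519.48 = 613.7 m.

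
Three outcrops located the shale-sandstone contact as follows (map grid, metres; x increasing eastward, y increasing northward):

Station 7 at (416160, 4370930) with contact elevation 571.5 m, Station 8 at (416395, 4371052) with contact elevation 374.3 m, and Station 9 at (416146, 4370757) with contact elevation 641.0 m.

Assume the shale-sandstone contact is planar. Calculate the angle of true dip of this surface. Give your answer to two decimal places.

Let the plane be z = a·x + b·y + c.
Station 8−Station 7: 235a + 122b = −197.2;  Station 9−Station 7: −14a − 173b = 69.5.
Solving gives a = −0.65824, b = −0.34847.
Gradient magnitude |∇z| = √(a² + b²) = √(0.43328 + 0.12143) = 0.74479.
True dip = arctan(0.74479) = 36.68°, dipping toward ENE (azimuth ≈ 062°).

36.68°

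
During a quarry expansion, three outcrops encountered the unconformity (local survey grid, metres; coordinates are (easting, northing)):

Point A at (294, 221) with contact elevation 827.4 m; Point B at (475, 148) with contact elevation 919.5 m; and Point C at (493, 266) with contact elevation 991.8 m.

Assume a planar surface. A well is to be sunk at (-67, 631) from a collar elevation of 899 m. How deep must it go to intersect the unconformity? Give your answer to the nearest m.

122 m

Two edge vectors: Point A→Point B = (181, -73, 92.1), Point A→Point C = (199, 45, 164.4).
Normal n = (Point A→Point B) × (Point A→Point C) = (-16145.7, -11428.5, 22672).
So ∂z/∂E = −n_x/n_z = 0.71214 and ∂z/∂N = −n_y/n_z = 0.50408.
Intercept c from Point A: 827.4 − 209.37 − 111.40 = 506.63.
At (-67, 631): z_contact = −47.7 + 318.1 + 506.63 = 777.0 m.
Depth below ground = 899 − 777.0 = 122 m.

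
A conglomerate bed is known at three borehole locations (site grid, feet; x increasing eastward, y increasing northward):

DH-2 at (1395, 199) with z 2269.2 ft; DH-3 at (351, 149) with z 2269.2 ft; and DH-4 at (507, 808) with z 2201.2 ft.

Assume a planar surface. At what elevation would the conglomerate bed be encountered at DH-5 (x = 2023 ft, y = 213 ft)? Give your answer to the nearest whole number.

2271 ft

Two edge vectors: DH-2→DH-3 = (-1044, -50, 0), DH-2→DH-4 = (-888, 609, -68).
Normal n = (DH-2→DH-3) × (DH-2→DH-4) = (3400, -70992, -680196).
So ∂z/∂x = −n_x/n_z = 0.00500 and ∂z/∂y = −n_y/n_z = −0.10437.
Intercept c from DH-2: 2269.2 − 6.97 + 20.77 = 2283.00.
At (2023, 213): z = 10.1 − 22.2 + 2283.00 = 2270.9 ft.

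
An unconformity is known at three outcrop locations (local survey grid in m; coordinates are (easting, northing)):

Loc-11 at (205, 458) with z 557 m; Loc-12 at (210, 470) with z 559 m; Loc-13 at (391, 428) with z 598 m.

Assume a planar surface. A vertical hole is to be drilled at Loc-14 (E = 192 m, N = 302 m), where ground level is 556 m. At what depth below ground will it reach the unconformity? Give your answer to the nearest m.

Two edge vectors: Loc-11→Loc-12 = (5, 12, 2), Loc-11→Loc-13 = (186, -30, 41).
Normal n = (Loc-11→Loc-12) × (Loc-11→Loc-13) = (552, 167, -2382).
So ∂z/∂E = −n_x/n_z = 0.23174 and ∂z/∂N = −n_y/n_z = 0.07011.
Intercept c from Loc-11: 557 − 47.51 − 32.11 = 477.38.
At (192, 302): z_contact = 44.5 + 21.2 + 477.38 = 543.1 m.
Depth below ground = 556 − 543.1 = 13 m.

13 m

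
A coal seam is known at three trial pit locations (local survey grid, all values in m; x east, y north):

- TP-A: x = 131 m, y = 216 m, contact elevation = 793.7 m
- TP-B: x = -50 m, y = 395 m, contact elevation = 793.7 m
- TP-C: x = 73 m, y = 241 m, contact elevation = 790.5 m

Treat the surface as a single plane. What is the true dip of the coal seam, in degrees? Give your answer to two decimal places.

7.92°

Let the plane be z = a·x + b·y + c.
TP-B−TP-A: −181a + 179b = 0;  TP-C−TP-A: −58a + 25b = −3.2.
Solving gives a = 0.09780, b = 0.09889.
Gradient magnitude |∇z| = √(a² + b²) = √(0.00956 + 0.00978) = 0.13908.
True dip = arctan(0.13908) = 7.92°, dipping toward SW (azimuth ≈ 225°).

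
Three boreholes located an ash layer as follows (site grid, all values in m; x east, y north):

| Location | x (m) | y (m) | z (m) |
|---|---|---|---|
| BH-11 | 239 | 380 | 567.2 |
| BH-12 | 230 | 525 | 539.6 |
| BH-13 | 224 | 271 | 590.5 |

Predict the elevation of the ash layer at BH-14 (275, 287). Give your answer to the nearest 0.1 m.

581.4 m

Two edge vectors: BH-11→BH-12 = (-9, 145, -27.6), BH-11→BH-13 = (-15, -109, 23.3).
Normal n = (BH-11→BH-12) × (BH-11→BH-13) = (370.1, 623.7, 3156).
So ∂z/∂x = −n_x/n_z = −0.11727 and ∂z/∂y = −n_y/n_z = −0.19762.
Intercept c from BH-11: 567.2 + 28.03 + 75.10 = 670.32.
At (275, 287): z = −32.2 − 56.7 + 670.32 = 581.4 m.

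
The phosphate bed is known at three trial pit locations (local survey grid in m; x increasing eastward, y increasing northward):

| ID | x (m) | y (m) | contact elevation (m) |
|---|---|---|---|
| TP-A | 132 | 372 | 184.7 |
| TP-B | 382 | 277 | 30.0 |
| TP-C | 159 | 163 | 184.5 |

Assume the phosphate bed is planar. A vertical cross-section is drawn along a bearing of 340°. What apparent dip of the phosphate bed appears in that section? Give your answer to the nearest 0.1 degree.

8.2°

Two edge vectors: TP-A→TP-B = (250, -95, -154.7), TP-A→TP-C = (27, -209, -0.2).
Normal n = (TP-A→TP-B) × (TP-A→TP-C) = (-32313.3, -4126.9, -49685).
So ∂z/∂x = −n_x/n_z = −0.65036 and ∂z/∂y = −n_y/n_z = −0.08306.
Unit vector along 340° is (sin 340°, cos 340°) = (-0.3420, 0.9397).
Slope in that direction = a·(-0.3420) + b·(0.9397) = 0.14439.
Apparent dip = arctan|0.14439| = 8.2° (true dip is 33.3°, so apparent ≤ true as expected).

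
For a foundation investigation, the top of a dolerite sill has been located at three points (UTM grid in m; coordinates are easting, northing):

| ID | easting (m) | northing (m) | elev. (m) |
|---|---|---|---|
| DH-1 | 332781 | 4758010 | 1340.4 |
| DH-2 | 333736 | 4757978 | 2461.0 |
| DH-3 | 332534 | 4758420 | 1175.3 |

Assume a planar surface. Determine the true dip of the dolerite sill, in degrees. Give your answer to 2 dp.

50.75°

Two edge vectors: DH-1→DH-2 = (955, -32, 1120.6), DH-1→DH-3 = (-247, 410, -165.1).
Normal n = (DH-1→DH-2) × (DH-1→DH-3) = (-454162.8, -119117.7, 383646).
So ∂z/∂easting = −n_x/n_z = 1.18381 and ∂z/∂northing = −n_y/n_z = 0.31049.
Gradient magnitude |∇z| = √(a² + b²) = √(1.40140 + 0.09640) = 1.22385.
True dip = arctan(1.22385) = 50.75°, dipping toward WSW (azimuth ≈ 255°).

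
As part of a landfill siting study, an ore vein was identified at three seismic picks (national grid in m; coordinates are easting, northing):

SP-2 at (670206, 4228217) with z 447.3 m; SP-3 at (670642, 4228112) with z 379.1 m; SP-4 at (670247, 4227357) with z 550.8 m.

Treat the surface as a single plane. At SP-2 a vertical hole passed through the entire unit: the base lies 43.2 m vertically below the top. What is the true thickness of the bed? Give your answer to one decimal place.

42.1 m

Two edge vectors: SP-2→SP-3 = (436, -105, -68.2), SP-2→SP-4 = (41, -860, 103.5).
Normal n = (SP-2→SP-3) × (SP-2→SP-4) = (-69519.5, -47922.2, -370655).
So ∂z/∂easting = −n_x/n_z = −0.18756 and ∂z/∂northing = −n_y/n_z = −0.12929.
|∇z| = √(a²+b²) = 0.22780, so dip δ = arctan(0.22780) = 12.83°.
True thickness = vertical thickness × cos δ = 43.2 × cos 12.83° = 42.1 m.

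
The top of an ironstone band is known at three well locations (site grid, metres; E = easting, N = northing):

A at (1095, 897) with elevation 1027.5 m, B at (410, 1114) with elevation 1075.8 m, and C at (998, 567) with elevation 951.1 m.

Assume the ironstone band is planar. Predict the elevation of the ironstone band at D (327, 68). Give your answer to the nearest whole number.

Two edge vectors: A→B = (-685, 217, 48.3), A→C = (-97, -330, -76.4).
Normal n = (A→B) × (A→C) = (-639.8, -57019.1, 247099).
So ∂z/∂E = −n_x/n_z = 0.00259 and ∂z/∂N = −n_y/n_z = 0.23075.
Intercept c from A: 1027.5 − 2.84 − 206.99 = 817.68.
At (327, 68): z = 0.8 + 15.7 + 817.68 = 834.2 m.

834 m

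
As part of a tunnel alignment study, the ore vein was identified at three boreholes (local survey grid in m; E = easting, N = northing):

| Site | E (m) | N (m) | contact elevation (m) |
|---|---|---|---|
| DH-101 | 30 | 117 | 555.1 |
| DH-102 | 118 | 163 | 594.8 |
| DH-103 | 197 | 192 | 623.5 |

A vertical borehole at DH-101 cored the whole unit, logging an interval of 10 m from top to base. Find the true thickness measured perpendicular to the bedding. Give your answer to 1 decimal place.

8.6 m

Two edge vectors: DH-101→DH-102 = (88, 46, 39.7), DH-101→DH-103 = (167, 75, 68.4).
Normal n = (DH-101→DH-102) × (DH-101→DH-103) = (168.9, 610.7, -1082).
So ∂z/∂E = −n_x/n_z = 0.15610 and ∂z/∂N = −n_y/n_z = 0.56442.
|∇z| = √(a²+b²) = 0.58561, so dip δ = arctan(0.58561) = 30.35°.
True thickness = vertical thickness × cos δ = 10 × cos 30.35° = 8.6 m.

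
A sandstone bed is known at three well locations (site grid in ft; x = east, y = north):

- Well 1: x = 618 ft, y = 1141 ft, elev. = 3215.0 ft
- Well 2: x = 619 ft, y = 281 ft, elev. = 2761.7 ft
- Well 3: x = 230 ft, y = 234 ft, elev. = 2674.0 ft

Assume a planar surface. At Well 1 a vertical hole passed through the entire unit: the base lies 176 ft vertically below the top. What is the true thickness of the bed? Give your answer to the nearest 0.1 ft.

Two edge vectors: Well 1→Well 2 = (1, -860, -453.3), Well 1→Well 3 = (-388, -907, -541).
Normal n = (Well 1→Well 2) × (Well 1→Well 3) = (54116.9, 176421.4, -334587).
So ∂z/∂x = −n_x/n_z = 0.16174 and ∂z/∂y = −n_y/n_z = 0.52728.
|∇z| = √(a²+b²) = 0.55153, so dip δ = arctan(0.55153) = 28.88°.
True thickness = vertical thickness × cos δ = 176 × cos 28.88° = 154.1 ft.

154.1 ft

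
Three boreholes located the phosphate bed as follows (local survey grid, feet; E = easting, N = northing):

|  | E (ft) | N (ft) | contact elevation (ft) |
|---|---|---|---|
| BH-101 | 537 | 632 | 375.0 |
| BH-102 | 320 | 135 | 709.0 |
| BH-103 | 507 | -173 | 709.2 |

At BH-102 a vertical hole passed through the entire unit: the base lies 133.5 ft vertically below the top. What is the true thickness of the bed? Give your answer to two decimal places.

106.65 ft

Two edge vectors: BH-101→BH-102 = (-217, -497, 334), BH-101→BH-103 = (-30, -805, 334.2).
Normal n = (BH-101→BH-102) × (BH-101→BH-103) = (102772.6, 62501.4, 159775).
So ∂z/∂E = −n_x/n_z = −0.64323 and ∂z/∂N = −n_y/n_z = −0.39118.
|∇z| = √(a²+b²) = 0.75284, so dip δ = arctan(0.75284) = 36.97°.
True thickness = vertical thickness × cos δ = 133.5 × cos 36.97° = 106.65 ft.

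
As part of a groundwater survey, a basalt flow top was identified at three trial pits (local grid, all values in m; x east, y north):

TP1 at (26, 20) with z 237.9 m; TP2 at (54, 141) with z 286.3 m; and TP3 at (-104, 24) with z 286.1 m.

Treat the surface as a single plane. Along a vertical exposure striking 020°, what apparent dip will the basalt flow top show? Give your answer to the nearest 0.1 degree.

18.3°

Let the plane be z = a·x + b·y + c.
TP2−TP1: 28a + 121b = 48.4;  TP3−TP1: −130a + 4b = 48.2.
Solving gives a = −0.35593, b = 0.48236.
Unit vector along 020° is (sin 20°, cos 20°) = (0.3420, 0.9397).
Slope in that direction = a·(0.3420) + b·(0.9397) = 0.33154.
Apparent dip = arctan|0.33154| = 18.3° (true dip is 30.9°, so apparent ≤ true as expected).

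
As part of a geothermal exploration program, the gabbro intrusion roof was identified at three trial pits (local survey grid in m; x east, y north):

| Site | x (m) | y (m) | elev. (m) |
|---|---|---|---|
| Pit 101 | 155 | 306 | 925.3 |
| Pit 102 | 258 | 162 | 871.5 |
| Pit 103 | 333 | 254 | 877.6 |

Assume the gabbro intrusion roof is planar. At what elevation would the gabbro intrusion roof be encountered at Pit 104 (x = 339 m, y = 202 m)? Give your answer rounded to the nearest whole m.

864 m

Let the plane be z = a·x + b·y + c.
Pit 102−Pit 101: 103a − 144b = −53.8;  Pit 103−Pit 101: 178a − 52b = −47.7.
Solving gives a = −0.20079, b = 0.22999.
Then c = 925.3 − a·155 − b·306 = 886.05.
At (339, 202): z = −68.1 + 46.5 + 886.05 = 864.4 m.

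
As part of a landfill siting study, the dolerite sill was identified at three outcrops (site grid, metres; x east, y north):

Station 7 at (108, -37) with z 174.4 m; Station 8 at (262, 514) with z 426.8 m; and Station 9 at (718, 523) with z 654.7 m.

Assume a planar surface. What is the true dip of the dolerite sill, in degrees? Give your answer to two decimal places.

30.46°

Let the plane be z = a·x + b·y + c.
Station 8−Station 7: 154a + 551b = 252.4;  Station 9−Station 7: 610a + 560b = 480.3.
Solving gives a = 0.49346, b = 0.32016.
Gradient magnitude |∇z| = √(a² + b²) = √(0.24350 + 0.10250) = 0.58822.
True dip = arctan(0.58822) = 30.46°, dipping toward WSW (azimuth ≈ 237°).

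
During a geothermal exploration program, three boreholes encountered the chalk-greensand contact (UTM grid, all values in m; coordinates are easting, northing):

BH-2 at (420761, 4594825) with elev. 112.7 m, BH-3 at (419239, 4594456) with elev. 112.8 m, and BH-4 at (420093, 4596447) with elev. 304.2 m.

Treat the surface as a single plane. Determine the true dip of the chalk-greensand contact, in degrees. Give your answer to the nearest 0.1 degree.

6.3°

Two edge vectors: BH-2→BH-3 = (-1522, -369, 0.1), BH-2→BH-4 = (-668, 1622, 191.5).
Normal n = (BH-2→BH-3) × (BH-2→BH-4) = (-70825.7, 291396.2, -2715176).
So ∂z/∂easting = −n_x/n_z = −0.02609 and ∂z/∂northing = −n_y/n_z = 0.10732.
Gradient magnitude |∇z| = √(a² + b²) = √(0.00068 + 0.01152) = 0.11045.
True dip = arctan(0.11045) = 6.3°, dipping toward SSE (azimuth ≈ 166°).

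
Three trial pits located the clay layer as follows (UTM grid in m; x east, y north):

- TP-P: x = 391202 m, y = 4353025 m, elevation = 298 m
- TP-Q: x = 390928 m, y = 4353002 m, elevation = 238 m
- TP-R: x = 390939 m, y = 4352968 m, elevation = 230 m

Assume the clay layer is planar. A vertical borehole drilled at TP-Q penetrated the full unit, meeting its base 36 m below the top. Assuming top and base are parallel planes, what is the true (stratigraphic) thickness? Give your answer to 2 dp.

33.92 m

Two edge vectors: TP-P→TP-Q = (-274, -23, -60), TP-P→TP-R = (-263, -57, -68).
Normal n = (TP-P→TP-Q) × (TP-P→TP-R) = (-1856, -2852, 9569).
So ∂z/∂x = −n_x/n_z = 0.19396 and ∂z/∂y = −n_y/n_z = 0.29805.
|∇z| = √(a²+b²) = 0.35560, so dip δ = arctan(0.35560) = 19.58°.
True thickness = vertical thickness × cos δ = 36 × cos 19.58° = 33.92 m.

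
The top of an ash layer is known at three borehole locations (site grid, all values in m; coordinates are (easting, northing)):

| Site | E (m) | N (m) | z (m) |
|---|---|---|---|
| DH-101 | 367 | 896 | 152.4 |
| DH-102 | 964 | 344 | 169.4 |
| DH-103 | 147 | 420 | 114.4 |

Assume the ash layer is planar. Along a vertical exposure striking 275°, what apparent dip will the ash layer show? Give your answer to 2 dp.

Let the plane be z = a·E + b·N + c.
DH-102−DH-101: 597a − 552b = 17;  DH-103−DH-101: −220a − 476b = −38.
Solving gives a = 0.07166, b = 0.04671.
Unit vector along 275° is (sin 275°, cos 275°) = (-0.9962, 0.0872).
Slope in that direction = a·(-0.9962) + b·(0.0872) = −0.06732.
Apparent dip = arctan|0.06732| = 3.85° (true dip is 4.9°, so apparent ≤ true as expected).

3.85°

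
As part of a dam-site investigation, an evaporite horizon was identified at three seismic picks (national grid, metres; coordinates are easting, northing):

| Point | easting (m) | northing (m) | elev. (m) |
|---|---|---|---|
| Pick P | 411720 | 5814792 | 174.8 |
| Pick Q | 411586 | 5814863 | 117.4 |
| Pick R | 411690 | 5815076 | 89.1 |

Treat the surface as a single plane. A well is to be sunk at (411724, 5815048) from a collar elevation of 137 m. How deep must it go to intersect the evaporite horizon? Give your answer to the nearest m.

Let the plane be z = a·easting + b·northing + c.
Pick Q−Pick P: −134a + 71b = −57.4;  Pick R−Pick P: −30a + 284b = −85.7.
Solving gives a = 0.28438735, b = −0.27171965.
Then c = 174.8 − a·411720 − b·5814792 = 1463080.06.
At (411724, 5815048): z_contact = 117089.1 − 1580062.8 + 1463080.06 = 106.4 m.
Depth below ground = 137 − 106.4 = 31 m.

31 m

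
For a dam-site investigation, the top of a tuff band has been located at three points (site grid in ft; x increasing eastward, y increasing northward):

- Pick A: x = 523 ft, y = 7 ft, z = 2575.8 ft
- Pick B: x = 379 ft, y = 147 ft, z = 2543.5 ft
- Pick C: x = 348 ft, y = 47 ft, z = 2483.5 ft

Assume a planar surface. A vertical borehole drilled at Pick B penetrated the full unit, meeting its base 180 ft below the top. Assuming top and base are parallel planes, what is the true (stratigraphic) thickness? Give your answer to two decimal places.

144.52 ft

Two edge vectors: Pick A→Pick B = (-144, 140, -32.3), Pick A→Pick C = (-175, 40, -92.3).
Normal n = (Pick A→Pick B) × (Pick A→Pick C) = (-11630, -7638.7, 18740).
So ∂z/∂x = −n_x/n_z = 0.62060 and ∂z/∂y = −n_y/n_z = 0.40761.
|∇z| = √(a²+b²) = 0.74249, so dip δ = arctan(0.74249) = 36.59°.
True thickness = vertical thickness × cos δ = 180 × cos 36.59° = 144.52 ft.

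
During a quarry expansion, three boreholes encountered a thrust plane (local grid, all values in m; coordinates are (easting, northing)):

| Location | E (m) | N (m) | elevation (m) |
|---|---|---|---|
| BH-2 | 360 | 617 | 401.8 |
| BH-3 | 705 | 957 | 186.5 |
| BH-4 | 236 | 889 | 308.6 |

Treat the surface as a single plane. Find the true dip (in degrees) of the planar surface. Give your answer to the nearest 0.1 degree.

Let the plane be z = a·E + b·N + c.
BH-3−BH-2: 345a + 340b = −215.3;  BH-4−BH-2: −124a + 272b = −93.2.
Solving gives a = −0.19760, b = −0.43273.
Gradient magnitude |∇z| = √(a² + b²) = √(0.03905 + 0.18725) = 0.47571.
True dip = arctan(0.47571) = 25.4°, dipping toward NNE (azimuth ≈ 025°).

25.4°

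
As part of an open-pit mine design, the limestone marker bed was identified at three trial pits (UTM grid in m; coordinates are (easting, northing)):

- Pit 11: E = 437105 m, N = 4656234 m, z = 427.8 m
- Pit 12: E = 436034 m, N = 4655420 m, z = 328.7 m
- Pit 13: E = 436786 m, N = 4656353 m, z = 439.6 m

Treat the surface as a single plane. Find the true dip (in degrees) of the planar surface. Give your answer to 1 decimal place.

6.5°

Let the plane be z = a·E + b·N + c.
Pit 12−Pit 11: −1071a − 814b = −99.1;  Pit 13−Pit 11: −319a + 119b = 11.8.
Solving gives a = 0.00565, b = 0.11431.
Gradient magnitude |∇z| = √(a² + b²) = √(0.00003 + 0.01307) = 0.11445.
True dip = arctan(0.11445) = 6.5°, dipping toward S (azimuth ≈ 183°).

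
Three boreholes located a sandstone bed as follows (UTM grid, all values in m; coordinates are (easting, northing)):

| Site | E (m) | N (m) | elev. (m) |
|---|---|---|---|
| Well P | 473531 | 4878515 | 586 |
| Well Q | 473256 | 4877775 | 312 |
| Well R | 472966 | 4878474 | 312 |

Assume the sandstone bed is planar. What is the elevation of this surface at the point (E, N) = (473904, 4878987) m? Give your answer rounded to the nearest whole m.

Two edge vectors: Well P→Well Q = (-275, -740, -274), Well P→Well R = (-565, -41, -274).
Normal n = (Well P→Well Q) × (Well P→Well R) = (191526, 79460, -406825).
So ∂z/∂E = −n_x/n_z = 0.47078228 and ∂z/∂N = −n_y/n_z = 0.19531740.
Intercept c from Well P: 586 − 222930.00 − 952858.85 = −1175202.85.
At (473904, 4878987): z = 223105.6 + 952951.0 − 1175202.85 = 853.8 m.

854 m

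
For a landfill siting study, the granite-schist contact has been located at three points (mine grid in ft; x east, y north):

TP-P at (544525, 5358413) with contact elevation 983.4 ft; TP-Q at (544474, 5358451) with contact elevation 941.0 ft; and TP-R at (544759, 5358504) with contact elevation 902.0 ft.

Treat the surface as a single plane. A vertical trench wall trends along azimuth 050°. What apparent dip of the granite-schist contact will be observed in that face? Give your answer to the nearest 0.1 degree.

Two edge vectors: TP-P→TP-Q = (-51, 38, -42.4), TP-P→TP-R = (234, 91, -81.4).
Normal n = (TP-P→TP-Q) × (TP-P→TP-R) = (765.2, -14073, -13533).
So ∂z/∂x = −n_x/n_z = 0.05654 and ∂z/∂y = −n_y/n_z = −1.03990.
Unit vector along 050° is (sin 50°, cos 50°) = (0.7660, 0.6428).
Slope in that direction = a·(0.7660) + b·(0.6428) = −0.62512.
Apparent dip = arctan|0.62512| = 32.0° (true dip is 46.2°, so apparent ≤ true as expected).

32.0°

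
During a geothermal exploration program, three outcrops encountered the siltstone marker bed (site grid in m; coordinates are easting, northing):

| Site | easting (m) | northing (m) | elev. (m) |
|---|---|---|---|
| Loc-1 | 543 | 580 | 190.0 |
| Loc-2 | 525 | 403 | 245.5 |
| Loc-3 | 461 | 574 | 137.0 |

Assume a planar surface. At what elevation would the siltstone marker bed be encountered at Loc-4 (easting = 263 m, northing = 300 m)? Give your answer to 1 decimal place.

Let the plane be z = a·easting + b·northing + c.
Loc-2−Loc-1: −18a − 177b = 55.5;  Loc-3−Loc-1: −82a − 6b = −53.
Solving gives a = 0.67430, b = −0.38213.
Then c = 190 − a·543 − b·580 = 45.49.
At (263, 300): z = 177.3 − 114.6 + 45.49 = 108.2 m.

108.2 m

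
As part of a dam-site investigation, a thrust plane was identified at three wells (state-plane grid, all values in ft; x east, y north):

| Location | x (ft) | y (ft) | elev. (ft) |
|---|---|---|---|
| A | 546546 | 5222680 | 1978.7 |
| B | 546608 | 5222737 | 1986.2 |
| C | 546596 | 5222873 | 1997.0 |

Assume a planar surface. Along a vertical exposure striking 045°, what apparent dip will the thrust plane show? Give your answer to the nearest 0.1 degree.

5.2°

Two edge vectors: A→B = (62, 57, 7.5), A→C = (50, 193, 18.3).
Normal n = (A→B) × (A→C) = (-404.4, -759.6, 9116).
So ∂z/∂x = −n_x/n_z = 0.04436 and ∂z/∂y = −n_y/n_z = 0.08333.
Unit vector along 045° is (sin 45°, cos 45°) = (0.7071, 0.7071).
Slope in that direction = a·(0.7071) + b·(0.7071) = 0.09029.
Apparent dip = arctan|0.09029| = 5.2° (true dip is 5.4°, so apparent ≤ true as expected).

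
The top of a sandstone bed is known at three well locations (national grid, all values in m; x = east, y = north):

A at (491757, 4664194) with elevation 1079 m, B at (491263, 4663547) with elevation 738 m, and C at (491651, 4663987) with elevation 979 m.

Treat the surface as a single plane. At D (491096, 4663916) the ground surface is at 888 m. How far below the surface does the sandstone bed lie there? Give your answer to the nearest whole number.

34 m

Two edge vectors: A→B = (-494, -647, -341), A→C = (-106, -207, -100).
Normal n = (A→B) × (A→C) = (-5887, -13254, 33676).
So ∂z/∂x = −n_x/n_z = 0.17481292 and ∂z/∂y = −n_y/n_z = 0.39357406.
Intercept c from A: 1079 − 85965.48 − 1835705.76 = −1920592.24.
At (491096, 4663916): z_contact = 85849.9 + 1835596.3 − 1920592.24 = 854.0 m.
Depth below ground = 888 − 854.0 = 34 m.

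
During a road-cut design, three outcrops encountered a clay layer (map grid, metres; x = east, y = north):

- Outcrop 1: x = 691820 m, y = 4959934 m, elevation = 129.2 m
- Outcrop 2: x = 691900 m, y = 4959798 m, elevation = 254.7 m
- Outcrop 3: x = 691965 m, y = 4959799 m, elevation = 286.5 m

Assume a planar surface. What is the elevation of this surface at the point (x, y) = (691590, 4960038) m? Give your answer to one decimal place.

-51.0 m

Let the plane be z = a·x + b·y + c.
Outcrop 2−Outcrop 1: 80a − 136b = 125.5;  Outcrop 3−Outcrop 1: 145a − 135b = 157.3.
Solving gives a = 0.498912556, b = −0.629316143.
Then c = 129.2 − a·691820 − b·4959934 = 2776338.05.
At (691590, 4960038): z = 345042.9 − 3121432.0 + 2776338.05 = -51.0 m.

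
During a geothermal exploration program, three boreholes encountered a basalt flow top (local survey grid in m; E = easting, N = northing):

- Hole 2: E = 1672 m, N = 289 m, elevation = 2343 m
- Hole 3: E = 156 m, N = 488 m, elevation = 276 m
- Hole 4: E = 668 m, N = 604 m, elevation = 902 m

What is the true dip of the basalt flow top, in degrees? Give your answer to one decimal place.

53.9°

Let the plane be z = a·E + b·N + c.
Hole 3−Hole 2: −1516a + 199b = −2067;  Hole 4−Hole 2: −1004a + 315b = −1441.
Solving gives a = 1.31181, b = −0.39348.
Gradient magnitude |∇z| = √(a² + b²) = √(1.72083 + 0.15483) = 1.36955.
True dip = arctan(1.36955) = 53.9°, dipping toward WNW (azimuth ≈ 287°).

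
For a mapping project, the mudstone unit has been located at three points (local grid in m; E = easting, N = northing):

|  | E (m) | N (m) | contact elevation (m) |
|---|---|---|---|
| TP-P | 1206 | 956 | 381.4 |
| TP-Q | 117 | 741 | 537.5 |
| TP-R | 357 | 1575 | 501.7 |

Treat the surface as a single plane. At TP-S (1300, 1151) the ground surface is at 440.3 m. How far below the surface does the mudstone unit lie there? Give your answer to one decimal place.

Two edge vectors: TP-P→TP-Q = (-1089, -215, 156.1), TP-P→TP-R = (-849, 619, 120.3).
Normal n = (TP-P→TP-Q) × (TP-P→TP-R) = (-122490.4, -1522.2, -856626).
So ∂z/∂E = −n_x/n_z = −0.142992 and ∂z/∂N = −n_y/n_z = −0.001777.
Intercept c from TP-P: 381.4 + 172.45 + 1.70 = 555.55.
At (1300, 1151): z_contact = −185.89 − 2.05 + 555.55 = 367.61 m.
Depth below ground = 440.3 − 367.61 = 72.7 m.

72.7 m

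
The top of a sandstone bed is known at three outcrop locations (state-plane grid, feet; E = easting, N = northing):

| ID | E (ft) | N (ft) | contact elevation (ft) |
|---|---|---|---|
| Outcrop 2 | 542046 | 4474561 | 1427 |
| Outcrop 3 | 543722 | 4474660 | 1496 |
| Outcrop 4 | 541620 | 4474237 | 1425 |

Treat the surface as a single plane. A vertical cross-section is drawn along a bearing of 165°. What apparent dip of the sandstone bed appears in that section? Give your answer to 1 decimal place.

3.5°

Let the plane be z = a·E + b·N + c.
Outcrop 3−Outcrop 2: 1676a + 99b = 69;  Outcrop 4−Outcrop 2: −426a − 324b = −2.
Solving gives a = 0.04424, b = −0.05200.
Unit vector along 165° is (sin 165°, cos 165°) = (0.2588, -0.9659).
Slope in that direction = a·(0.2588) + b·(-0.9659) = 0.06167.
Apparent dip = arctan|0.06167| = 3.5° (true dip is 3.9°, so apparent ≤ true as expected).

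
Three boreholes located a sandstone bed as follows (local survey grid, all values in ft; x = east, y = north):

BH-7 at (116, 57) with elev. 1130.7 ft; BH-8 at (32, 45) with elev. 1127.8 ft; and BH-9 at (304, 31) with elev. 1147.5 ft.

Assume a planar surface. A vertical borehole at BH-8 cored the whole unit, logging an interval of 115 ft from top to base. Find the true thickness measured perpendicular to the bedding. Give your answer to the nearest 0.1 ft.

Two edge vectors: BH-7→BH-8 = (-84, -12, -2.9), BH-7→BH-9 = (188, -26, 16.8).
Normal n = (BH-7→BH-8) × (BH-7→BH-9) = (-277, 866, 4440).
So ∂z/∂x = −n_x/n_z = 0.06239 and ∂z/∂y = −n_y/n_z = −0.19505.
|∇z| = √(a²+b²) = 0.20478, so dip δ = arctan(0.20478) = 11.57°.
True thickness = vertical thickness × cos δ = 115 × cos 11.57° = 112.7 ft.

112.7 ft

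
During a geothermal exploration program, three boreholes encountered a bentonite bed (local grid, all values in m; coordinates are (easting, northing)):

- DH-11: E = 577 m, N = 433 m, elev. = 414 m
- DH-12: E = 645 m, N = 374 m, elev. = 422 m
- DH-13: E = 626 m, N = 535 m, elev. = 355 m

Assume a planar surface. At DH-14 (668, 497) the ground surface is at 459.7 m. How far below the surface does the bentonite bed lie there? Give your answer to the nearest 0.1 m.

Two edge vectors: DH-11→DH-12 = (68, -59, 8), DH-11→DH-13 = (49, 102, -59).
Normal n = (DH-11→DH-12) × (DH-11→DH-13) = (2665, 4404, 9827).
So ∂z/∂E = −n_x/n_z = −0.27119 and ∂z/∂N = −n_y/n_z = −0.44815.
Intercept c from DH-11: 414 + 156.48 + 194.05 = 764.53.
At (668, 497): z_contact = −181.16 − 222.73 + 764.53 = 360.64 m.
Depth below ground = 459.7 − 360.64 = 99.1 m.

99.1 m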